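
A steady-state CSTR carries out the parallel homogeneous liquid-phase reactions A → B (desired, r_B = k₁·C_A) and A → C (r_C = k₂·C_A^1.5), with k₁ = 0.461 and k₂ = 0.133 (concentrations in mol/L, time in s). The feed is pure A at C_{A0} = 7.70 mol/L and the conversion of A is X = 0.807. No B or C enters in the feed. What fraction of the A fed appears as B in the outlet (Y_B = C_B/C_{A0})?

Exit C_A = C_{A0}(1−X) = 7.70×0.193 = 1.486 mol/L.
A CSTR operates uniformly at the exit composition, giving r_B = 0.6851 and r_C = 0.2409 (each k·C_A^n at C_A = 1.486).
Fraction of consumed A going to B: r_B/(r_B+r_C) = 0.7398.
C_B = 0.7398·C_{A0}·X = 0.7398×7.70×0.807 = 4.60 mol/L; Y_B = C_B/C_{A0} = 0.597.

0.597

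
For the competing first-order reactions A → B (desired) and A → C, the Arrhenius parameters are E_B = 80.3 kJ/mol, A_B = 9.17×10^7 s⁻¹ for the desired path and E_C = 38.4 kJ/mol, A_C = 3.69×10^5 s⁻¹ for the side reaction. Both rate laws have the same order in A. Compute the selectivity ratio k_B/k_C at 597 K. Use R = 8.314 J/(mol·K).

Since both paths have the same order in A, the concentration cancels and S_{B/C} = k_B/k_C = (A_B/A_C)·exp[(E_C−E_B)/(RT)].
(E_C−E_B)/(RT) = (38.4−80.3)×10³/(8.314×597) = -41900/4963 = -8.442.
k_B/k_C = (9.17×10^7/3.69×10^5)·exp(-8.442) = 248.5 × 2.157×10^-4 = 0.0536.

0.0536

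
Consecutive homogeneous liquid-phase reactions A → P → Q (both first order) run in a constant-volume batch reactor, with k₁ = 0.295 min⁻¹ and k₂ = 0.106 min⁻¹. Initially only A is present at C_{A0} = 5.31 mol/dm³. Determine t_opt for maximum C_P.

5.42 min

The intermediate peaks when r₁ = r₂, i.e. k₁e^(−k₁t) = k₂e^(−k₂t), giving t_opt = ln(k₂/k₁)/(k₂−k₁).
= ln(0.106/0.295)/(0.106−0.295) = ln(0.3593)/-0.1890 = -1.024/-0.1890 = 5.42 min.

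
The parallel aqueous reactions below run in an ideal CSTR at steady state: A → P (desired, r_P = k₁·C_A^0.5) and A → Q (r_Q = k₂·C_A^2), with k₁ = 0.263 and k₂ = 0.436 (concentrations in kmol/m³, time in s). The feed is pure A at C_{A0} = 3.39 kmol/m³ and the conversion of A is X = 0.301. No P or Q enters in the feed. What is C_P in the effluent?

0.145 kmol/m³

Exit C_A = C_{A0}(1−X) = 3.39×0.699 = 2.370 kmol/m³.
In a CSTR the entire volume is at exit conditions, so r_P = 0.263×2.370^0.5 = 0.4049 and r_Q = 0.436×2.370^2 = 2.448.
Fraction of consumed A going to P: r_P/(r_P+r_Q) = 0.1419.
C_P = 0.1419·C_{A0}·X = 0.1419×3.39×0.301 = 0.145 kmol/m³.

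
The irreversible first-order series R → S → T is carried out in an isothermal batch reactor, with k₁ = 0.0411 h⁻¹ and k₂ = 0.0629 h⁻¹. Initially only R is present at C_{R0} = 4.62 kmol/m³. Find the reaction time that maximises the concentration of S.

The intermediate peaks when r₁ = r₂, i.e. k₁e^(−k₁t) = k₂e^(−k₂t), giving t_opt = ln(k₂/k₁)/(k₂−k₁).
= ln(0.0629/0.0411)/(0.0629−0.0411) = ln(1.530)/0.02180 = 0.4255/0.02180 = 19.5 h.

19.5 h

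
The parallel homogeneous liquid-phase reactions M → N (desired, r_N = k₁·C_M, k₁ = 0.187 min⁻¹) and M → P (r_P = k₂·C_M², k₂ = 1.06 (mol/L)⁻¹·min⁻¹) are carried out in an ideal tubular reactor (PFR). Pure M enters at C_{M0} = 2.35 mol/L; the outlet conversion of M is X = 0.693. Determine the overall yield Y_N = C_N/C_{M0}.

0.0777

C_M = C_{M0}(1−X) = 0.7215 mol/L.
Along a PFR/batch, dC_N/dC_M = −r_N/(r_N+r_P) = −k₁/(k₁+k₂·C_M).
Integrating from C_{M0} to C_M: C_N = (0.187/1.06)·ln[(0.187+1.06·2.35)/(0.187+1.06·0.721)] = 0.1764·ln(2.678/0.9517) = 0.1825 mol/L.
Y_N = C_N/C_{M0} = 0.1825/2.35 = 0.0777.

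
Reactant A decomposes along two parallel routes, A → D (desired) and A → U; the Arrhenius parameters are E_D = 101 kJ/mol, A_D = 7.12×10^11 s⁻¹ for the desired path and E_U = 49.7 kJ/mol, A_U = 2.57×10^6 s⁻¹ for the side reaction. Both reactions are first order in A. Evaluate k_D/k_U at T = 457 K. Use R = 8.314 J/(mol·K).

0.379

Since both paths have the same order in A, the concentration cancels and S_{D/U} = k_D/k_U = (A_D/A_U)·exp[(E_U−E_D)/(RT)].
(E_U−E_D)/(RT) = (49.7−101)×10³/(8.314×457) = -51300/3799 = -13.50.
k_D/k_U = (7.12×10^11/2.57×10^6)·exp(-13.50) = 2.770×10^5 × 1.369×10^-6 = 0.379.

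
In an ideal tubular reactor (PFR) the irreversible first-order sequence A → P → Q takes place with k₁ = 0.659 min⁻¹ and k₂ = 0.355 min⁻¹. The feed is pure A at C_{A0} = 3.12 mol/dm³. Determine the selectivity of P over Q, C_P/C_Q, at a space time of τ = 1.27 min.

The intermediate concentration in a first-order A→B→C sequence is C_P = k₁C_{A0}(e^(−k₁τ) − e^(−k₂τ))/(k₂−k₁).
e^(−k₁τ) = e^(−0.659×1.27) = e^(−0.8369) = 0.4330; e^(−k₂τ) = e^(−0.4508) = 0.6371.
C_P = 0.659×3.12/(0.355−0.659) × (0.4330−0.6371) = (-6.763)×(-0.2040) = 1.380 mol/dm³.
C_A = C_{A0}e^(−k₁τ) = 1.351 mol/dm³, so C_Q = C_{A0}−C_A−C_P = 0.3889 mol/dm³; C_P/C_Q = 3.55.

3.55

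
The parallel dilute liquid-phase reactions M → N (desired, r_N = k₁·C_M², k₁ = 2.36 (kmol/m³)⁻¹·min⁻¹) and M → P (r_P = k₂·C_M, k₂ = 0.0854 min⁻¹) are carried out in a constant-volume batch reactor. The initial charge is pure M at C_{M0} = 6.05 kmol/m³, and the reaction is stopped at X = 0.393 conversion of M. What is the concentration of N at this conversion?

2.36 kmol/m³

C_M = C_{M0}(1−X) = 3.672 kmol/m³.
Along a PFR/batch, dC_P/dC_M = −r_P/(r_N+r_P) = −k₂/(k₂+k₁·C_M).
Integrating from C_{M0} to C_M: C_P = (0.0854/2.36)·ln[(0.0854+2.36·6.05)/(0.0854+2.36·3.67)] = 0.03619·ln(14.36/8.752) = 0.01793 kmol/m³.
Then C_N = (C_{M0}−C_M) − C_P = 2.378 − 0.01793 = 2.360 kmol/m³.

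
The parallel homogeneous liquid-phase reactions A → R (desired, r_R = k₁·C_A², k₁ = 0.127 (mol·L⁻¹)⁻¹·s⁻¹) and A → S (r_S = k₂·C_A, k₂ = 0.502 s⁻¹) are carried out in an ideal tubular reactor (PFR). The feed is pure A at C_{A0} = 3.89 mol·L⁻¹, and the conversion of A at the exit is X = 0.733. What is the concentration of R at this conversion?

C_A = C_{A0}(1−X) = 1.039 mol·L⁻¹.
Along a PFR/batch, dC_S/dC_A = −r_S/(r_R+r_S) = −k₂/(k₂+k₁·C_A).
Integrating from C_{A0} to C_A: C_S = (0.502/0.127)·ln[(0.502+0.127·3.89)/(0.502+0.127·1.04)] = 3.953·ln(0.9960/0.6339) = 1.786 mol·L⁻¹.
Then C_R = (C_{A0}−C_A) − C_S = 2.851 − 1.786 = 1.065 mol·L⁻¹.

1.07 mol·L⁻¹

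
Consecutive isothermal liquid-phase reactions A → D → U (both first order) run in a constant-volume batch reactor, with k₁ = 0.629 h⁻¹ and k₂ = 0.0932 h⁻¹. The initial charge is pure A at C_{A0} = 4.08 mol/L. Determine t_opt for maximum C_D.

Setting dC_D/dt = 0 gives t_opt = ln(k₂/k₁)/(k₂−k₁).
= ln(0.0932/0.629)/(0.0932−0.629) = ln(0.1482)/-0.5358 = -1.909/-0.5358 = 3.56 h.

3.56 h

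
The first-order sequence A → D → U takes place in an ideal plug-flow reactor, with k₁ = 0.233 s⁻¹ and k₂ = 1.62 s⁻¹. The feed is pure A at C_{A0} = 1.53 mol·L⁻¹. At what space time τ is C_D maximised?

Setting dC_D/dτ = 0 gives τ_opt = ln(k₂/k₁)/(k₂−k₁).
= ln(1.62/0.233)/(1.62−0.233) = ln(6.953)/1.387 = 1.939/1.387 = 1.40 s.

1.40 s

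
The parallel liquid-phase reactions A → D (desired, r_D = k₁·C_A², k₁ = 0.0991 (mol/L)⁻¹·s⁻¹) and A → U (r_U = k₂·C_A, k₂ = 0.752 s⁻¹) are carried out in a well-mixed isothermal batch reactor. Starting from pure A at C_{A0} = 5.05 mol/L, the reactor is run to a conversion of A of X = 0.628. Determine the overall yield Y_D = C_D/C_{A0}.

0.194

C_A = C_{A0}(1−X) = 1.879 mol/L.
Along a PFR/batch, dC_U/dC_A = −r_U/(r_D+r_U) = −k₂/(k₂+k₁·C_A).
Integrating from C_{A0} to C_A: C_U = (0.752/0.0991)·ln[(0.752+0.0991·5.05)/(0.752+0.0991·1.88)] = 7.588·ln(1.252/0.9382) = 2.192 mol/L.
Then C_D = (C_{A0}−C_A) − C_U = 3.171 − 2.192 = 0.9789 mol/L.
Y_D = C_D/C_{A0} = 0.9789/5.05 = 0.194.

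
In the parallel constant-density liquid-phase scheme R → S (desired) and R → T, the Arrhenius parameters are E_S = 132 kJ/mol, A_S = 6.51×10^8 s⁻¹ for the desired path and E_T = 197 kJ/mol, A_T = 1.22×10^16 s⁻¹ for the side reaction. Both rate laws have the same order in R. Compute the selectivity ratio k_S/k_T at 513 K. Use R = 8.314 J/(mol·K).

0.222

k_S/k_T = (A_S/A_T)·exp[−(E_S−E_T)/(RT)] = (A_S/A_T)·exp[(E_T−E_S)/(RT)].
(E_T−E_S)/(RT) = (197−132)×10³/(8.314×513) = 65000/4265 = 15.24.
k_S/k_T = (6.51×10^8/1.22×10^16)·exp(15.24) = 5.336×10^-8 × 4.156×10^6 = 0.222.
Since E_S < E_T, lowering the temperature improves selectivity toward S.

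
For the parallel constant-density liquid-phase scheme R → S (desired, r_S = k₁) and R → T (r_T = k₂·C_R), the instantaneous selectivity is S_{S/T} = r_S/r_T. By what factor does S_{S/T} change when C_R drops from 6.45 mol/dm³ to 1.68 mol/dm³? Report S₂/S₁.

S_{S/T} = (k₁/k₂)·C_R⁻¹, so S₂/S₁ = (C_{R,2}/C_{R,1})⁻¹.
= 6.45/1.68 = 3.84.
Selectivity toward S rises as C_R falls — low-concentration operation is favoured.

3.84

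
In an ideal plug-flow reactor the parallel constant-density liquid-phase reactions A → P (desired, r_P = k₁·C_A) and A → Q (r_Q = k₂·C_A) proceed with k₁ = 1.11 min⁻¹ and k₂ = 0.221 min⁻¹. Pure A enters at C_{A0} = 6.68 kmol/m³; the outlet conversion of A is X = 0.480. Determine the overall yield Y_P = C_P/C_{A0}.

0.400

C_A = C_{A0}(1−X) = 3.474 kmol/m³.
Both paths are first order in A, so the instantaneous fraction to P is constant: dC_P/d(−C_A) = k₁/(k₁+k₂) = 0.8340.
C_P = 0.8340·(C_{A0}−C_A) = 0.8340×3.206 = 2.67 kmol/m³.
Y_P = C_P/C_{A0} = 2.674/6.68 = 0.400.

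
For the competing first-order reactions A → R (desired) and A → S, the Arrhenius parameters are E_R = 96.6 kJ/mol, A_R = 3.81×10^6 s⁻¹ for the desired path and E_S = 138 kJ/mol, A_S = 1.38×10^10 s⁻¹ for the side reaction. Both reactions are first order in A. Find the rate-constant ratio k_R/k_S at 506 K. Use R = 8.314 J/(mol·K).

5.19

With equal orders, S_{R/S} = k_R/k_S = (A_R/A_S)·exp[(E_S−E_R)/(RT)].
(E_S−E_R)/(RT) = (138−96.6)×10³/(8.314×506) = 41400/4207 = 9.841.
k_R/k_S = (3.81×10^6/1.38×10^10)·exp(9.841) = 2.761×10^-4 × 18789 = 5.19.
Since E_R < E_S, lowering the temperature improves selectivity toward R.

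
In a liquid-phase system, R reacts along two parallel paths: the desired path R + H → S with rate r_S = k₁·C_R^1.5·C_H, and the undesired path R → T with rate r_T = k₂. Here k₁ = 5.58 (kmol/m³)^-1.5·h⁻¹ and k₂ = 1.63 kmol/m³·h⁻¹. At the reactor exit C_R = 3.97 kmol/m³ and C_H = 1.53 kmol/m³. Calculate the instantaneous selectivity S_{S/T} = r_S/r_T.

S_{S/T} = r_S/r_T = (k₁·C_R^1.5·C_H)/(k₂) = (k₁/k₂)·C_R^1.5·C_H.
= (5.58×3.970^1.5×1.530) / (1.63) = 67.53/1.630 = 41.4.
Since the desired path is higher order in R, keeping C_R high (PFR or concentrated feed) favours S.

41.4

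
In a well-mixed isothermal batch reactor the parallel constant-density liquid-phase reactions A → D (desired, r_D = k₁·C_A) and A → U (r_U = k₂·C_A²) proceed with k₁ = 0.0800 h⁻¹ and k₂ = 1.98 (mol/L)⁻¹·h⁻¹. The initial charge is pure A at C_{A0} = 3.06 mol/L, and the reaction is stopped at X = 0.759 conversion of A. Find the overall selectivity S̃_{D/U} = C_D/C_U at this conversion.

C_A = C_{A0}(1−X) = 0.7375 mol/L.
Along a PFR/batch, dC_D/dC_A = −r_D/(r_D+r_U) = −k₁/(k₁+k₂·C_A).
Integrating from C_{A0} to C_A: C_D = (0.0800/1.98)·ln[(0.0800+1.98·3.06)/(0.0800+1.98·0.737)] = 0.04040·ln(6.139/1.540) = 0.05587 mol/L.
C_U = (C_{A0}−C_A)−C_D = 2.267 mol/L; S̃_{D/U} = 0.05587/2.267 = 0.0246.

0.0246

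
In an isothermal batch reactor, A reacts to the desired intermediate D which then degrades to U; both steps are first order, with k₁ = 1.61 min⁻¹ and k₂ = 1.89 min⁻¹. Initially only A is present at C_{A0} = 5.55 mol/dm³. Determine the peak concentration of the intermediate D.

At the optimum, C_{D,max}/C_{A0} = (k₁/k₂)^[k₂/(k₂−k₁)].
= (1.61/1.89)^(1.89/(1.89−1.61)) = (0.8519)^(6.750) = 0.3388.
C_{D,max} = 0.3388×5.55 = 1.88 mol/dm³.

1.88 mol/dm³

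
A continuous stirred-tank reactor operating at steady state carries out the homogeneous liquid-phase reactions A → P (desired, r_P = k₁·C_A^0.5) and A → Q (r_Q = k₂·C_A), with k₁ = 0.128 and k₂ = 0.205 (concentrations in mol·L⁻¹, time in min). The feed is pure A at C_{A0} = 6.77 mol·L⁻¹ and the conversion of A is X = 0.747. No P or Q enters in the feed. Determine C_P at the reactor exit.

Exit C_A = C_{A0}(1−X) = 6.77×0.253 = 1.713 mol·L⁻¹.
Rates in a CSTR are evaluated at the outlet concentration: r_P = 0.128×1.713^0.5 = 0.1675, r_Q = 0.205×1.713 = 0.3511.
Fraction of consumed A going to P: r_P/(r_P+r_Q) = 0.3230.
C_P = 0.3230·C_{A0}·X = 0.3230×6.77×0.747 = 1.63 mol·L⁻¹.

1.63 mol·L⁻¹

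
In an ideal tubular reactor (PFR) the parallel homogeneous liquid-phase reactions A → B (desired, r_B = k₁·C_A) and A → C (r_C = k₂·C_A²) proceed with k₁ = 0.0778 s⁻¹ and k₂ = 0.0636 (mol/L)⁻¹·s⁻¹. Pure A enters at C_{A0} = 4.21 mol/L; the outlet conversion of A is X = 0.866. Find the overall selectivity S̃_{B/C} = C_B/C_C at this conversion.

C_A = C_{A0}(1−X) = 0.5641 mol/L.
Along a PFR/batch, dC_B/dC_A = −r_B/(r_B+r_C) = −k₁/(k₁+k₂·C_A).
Integrating from C_{A0} to C_A: C_B = (0.0778/0.0636)·ln[(0.0778+0.0636·4.21)/(0.0778+0.0636·0.564)] = 1.223·ln(0.3456/0.1137) = 1.360 mol/L.
C_C = (C_{A0}−C_A)−C_B = 2.286 mol/L; S̃_{B/C} = 1.360/2.286 = 0.595.

0.595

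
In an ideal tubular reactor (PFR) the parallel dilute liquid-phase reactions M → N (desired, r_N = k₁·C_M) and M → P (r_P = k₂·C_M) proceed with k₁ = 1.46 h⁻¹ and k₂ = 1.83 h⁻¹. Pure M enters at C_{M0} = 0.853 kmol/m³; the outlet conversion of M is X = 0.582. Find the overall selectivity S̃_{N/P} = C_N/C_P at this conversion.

C_M = C_{M0}(1−X) = 0.3566 kmol/m³.
Both paths are first order in M, so the instantaneous fraction to N is constant: dC_N/d(−C_M) = k₁/(k₁+k₂) = 0.4438.
C_N = 0.4438·(C_{M0}−C_M) = 0.4438×0.4964 = 0.220 kmol/m³.
C_P = (C_{M0}−C_M)−C_N = 0.2761 kmol/m³; S̃_{N/P} = 0.2203/0.2761 = 0.798.

0.798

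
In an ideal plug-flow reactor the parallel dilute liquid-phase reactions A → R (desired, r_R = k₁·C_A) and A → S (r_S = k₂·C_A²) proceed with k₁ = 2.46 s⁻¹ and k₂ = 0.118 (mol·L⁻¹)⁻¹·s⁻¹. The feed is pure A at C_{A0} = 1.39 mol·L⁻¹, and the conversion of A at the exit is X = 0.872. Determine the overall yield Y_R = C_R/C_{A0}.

0.841

C_A = C_{A0}(1−X) = 0.1779 mol·L⁻¹.
Along a PFR/batch, dC_R/dC_A = −r_R/(r_R+r_S) = −k₁/(k₁+k₂·C_A).
Integrating from C_{A0} to C_A: C_R = (2.46/0.118)·ln[(2.46+0.118·1.39)/(2.46+0.118·0.178)] = 20.85·ln(2.624/2.481) = 1.168 mol·L⁻¹.
Y_R = C_R/C_{A0} = 1.168/1.39 = 0.841.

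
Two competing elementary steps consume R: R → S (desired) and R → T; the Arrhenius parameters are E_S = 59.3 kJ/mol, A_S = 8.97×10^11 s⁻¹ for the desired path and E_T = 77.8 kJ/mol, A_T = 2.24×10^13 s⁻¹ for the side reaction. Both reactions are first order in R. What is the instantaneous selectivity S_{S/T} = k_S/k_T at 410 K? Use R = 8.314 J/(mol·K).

Since both paths have the same order in R, the concentration cancels and S_{S/T} = k_S/k_T = (A_S/A_T)·exp[(E_T−E_S)/(RT)].
(E_T−E_S)/(RT) = (77.8−59.3)×10³/(8.314×410) = 18500/3409 = 5.427.
k_S/k_T = (8.97×10^11/2.24×10^13)·exp(5.427) = 0.04004 × 227.5 = 9.11.

9.11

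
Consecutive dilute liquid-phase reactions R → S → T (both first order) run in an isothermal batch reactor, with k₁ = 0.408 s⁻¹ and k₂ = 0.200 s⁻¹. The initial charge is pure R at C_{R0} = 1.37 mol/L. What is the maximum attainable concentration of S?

For a first-order series the maximum intermediate yield is C_{S,max}/C_{R0} = (k₁/k₂)^[k₂/(k₂−k₁)].
= (0.408/0.200)^(0.200/(0.200−0.408)) = (2.040)^(-0.9615) = 0.5038.
C_{S,max} = 0.5038×1.37 = 0.690 mol/L.

0.690 mol/L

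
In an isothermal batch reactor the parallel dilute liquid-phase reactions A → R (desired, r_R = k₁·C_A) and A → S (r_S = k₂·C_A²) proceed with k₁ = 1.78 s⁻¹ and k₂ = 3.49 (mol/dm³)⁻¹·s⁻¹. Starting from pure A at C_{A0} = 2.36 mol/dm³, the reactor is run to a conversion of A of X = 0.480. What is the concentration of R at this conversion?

C_A = C_{A0}(1−X) = 1.227 mol/dm³.
Along a PFR/batch, dC_R/dC_A = −r_R/(r_R+r_S) = −k₁/(k₁+k₂·C_A).
Integrating from C_{A0} to C_A: C_R = (1.78/3.49)·ln[(1.78+3.49·2.36)/(1.78+3.49·1.23)] = 0.5100·ln(10.02/6.063) = 0.2561 mol/dm³.

0.256 mol/dm³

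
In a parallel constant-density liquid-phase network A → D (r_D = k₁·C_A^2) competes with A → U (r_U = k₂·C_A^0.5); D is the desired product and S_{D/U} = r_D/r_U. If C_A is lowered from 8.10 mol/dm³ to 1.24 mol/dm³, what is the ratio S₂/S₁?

S_{D/U} = (k₁/k₂)·C_A^1.5, so S₂/S₁ = (C_{A,2}/C_{A,1})^1.5.
= (1.24/8.10)^1.5 = (0.1531)^1.5 = 0.0599.

0.0599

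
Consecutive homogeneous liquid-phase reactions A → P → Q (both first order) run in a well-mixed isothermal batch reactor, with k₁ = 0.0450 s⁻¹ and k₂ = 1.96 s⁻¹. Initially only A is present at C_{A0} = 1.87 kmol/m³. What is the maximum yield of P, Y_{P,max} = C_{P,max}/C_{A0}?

At the optimum, C_{P,max}/C_{A0} = (k₁/k₂)^[k₂/(k₂−k₁)].
= (0.0450/1.96)^(1.96/(1.96−0.0450)) = (0.02296)^(1.023) = 0.02101.

0.0210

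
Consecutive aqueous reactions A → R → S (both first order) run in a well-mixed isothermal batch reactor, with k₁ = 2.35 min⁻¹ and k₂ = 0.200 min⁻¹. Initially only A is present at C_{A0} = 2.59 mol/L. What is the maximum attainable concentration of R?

2.06 mol/L

For a first-order series the maximum intermediate yield is C_{R,max}/C_{A0} = (k₁/k₂)^[k₂/(k₂−k₁)].
= (2.35/0.200)^(0.200/(0.200−2.35)) = (11.75)^(-0.09302) = 0.7952.
C_{R,max} = 0.7952×2.59 = 2.06 mol/L.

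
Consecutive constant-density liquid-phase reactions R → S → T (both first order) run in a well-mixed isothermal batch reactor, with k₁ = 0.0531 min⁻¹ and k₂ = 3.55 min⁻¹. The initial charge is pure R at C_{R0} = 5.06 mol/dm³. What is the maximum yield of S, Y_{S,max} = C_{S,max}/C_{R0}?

For a first-order series the maximum intermediate yield is C_{S,max}/C_{R0} = (k₁/k₂)^[k₂/(k₂−k₁)].
= (0.0531/3.55)^(3.55/(3.55−0.0531)) = (0.01496)^(1.015) = 0.01403.

0.0140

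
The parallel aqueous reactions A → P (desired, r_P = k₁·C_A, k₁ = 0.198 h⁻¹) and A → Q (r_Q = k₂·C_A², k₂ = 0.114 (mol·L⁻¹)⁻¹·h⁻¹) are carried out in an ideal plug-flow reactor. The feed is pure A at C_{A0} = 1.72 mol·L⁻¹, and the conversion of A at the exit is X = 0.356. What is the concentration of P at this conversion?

0.339 mol·L⁻¹

C_A = C_{A0}(1−X) = 1.108 mol·L⁻¹.
Along a PFR/batch, dC_P/dC_A = −r_P/(r_P+r_Q) = −k₁/(k₁+k₂·C_A).
Integrating from C_{A0} to C_A: C_P = (0.198/0.114)·ln[(0.198+0.114·1.72)/(0.198+0.114·1.11)] = 1.737·ln(0.3941/0.3243) = 0.3386 mol·L⁻¹.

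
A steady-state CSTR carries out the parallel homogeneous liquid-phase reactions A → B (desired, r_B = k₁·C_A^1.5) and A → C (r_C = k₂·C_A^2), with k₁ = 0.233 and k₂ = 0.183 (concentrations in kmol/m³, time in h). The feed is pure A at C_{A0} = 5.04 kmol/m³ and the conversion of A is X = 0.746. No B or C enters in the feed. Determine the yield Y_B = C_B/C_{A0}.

Exit C_A = C_{A0}(1−X) = 5.04×0.254 = 1.280 kmol/m³.
Rates in a CSTR are evaluated at the outlet concentration: r_B = 0.233×1.280^1.5 = 0.3375, r_C = 0.183×1.280^2 = 0.2999.
Fraction of consumed A going to B: r_B/(r_B+r_C) = 0.5295.
C_B = 0.5295·C_{A0}·X = 0.5295×5.04×0.746 = 1.99 kmol/m³; Y_B = C_B/C_{A0} = 0.395.

0.395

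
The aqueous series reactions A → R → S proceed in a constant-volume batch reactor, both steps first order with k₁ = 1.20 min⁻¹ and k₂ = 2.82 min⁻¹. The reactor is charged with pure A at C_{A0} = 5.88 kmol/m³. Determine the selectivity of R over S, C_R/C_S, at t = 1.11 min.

0.285

Solving the coupled first-order balances gives C_R(t) = [k₁/(k₂−k₁)]·C_{A0}·(e^(−k₁t) − e^(−k₂t)).
e^(−k₁t) = e^(−1.20×1.11) = e^(−1.332) = 0.2639; e^(−k₂t) = e^(−3.130) = 0.04371.
C_R = 1.20×5.88/(2.82−1.20) × (0.2639−0.04371) = 4.356×0.2202 = 0.9593 kmol/m³.
C_A = C_{A0}e^(−k₁t) = 1.552 kmol/m³, so C_S = C_{A0}−C_A−C_R = 3.369 kmol/m³; C_R/C_S = 0.285.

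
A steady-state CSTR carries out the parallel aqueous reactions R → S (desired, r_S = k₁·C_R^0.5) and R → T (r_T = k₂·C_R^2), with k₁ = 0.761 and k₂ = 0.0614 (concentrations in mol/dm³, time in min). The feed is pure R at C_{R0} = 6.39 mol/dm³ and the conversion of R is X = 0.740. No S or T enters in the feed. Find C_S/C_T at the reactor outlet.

Exit C_R = C_{R0}(1−X) = 6.39×0.260 = 1.661 mol/dm³.
A CSTR operates uniformly at the exit composition, giving r_S = 0.9809 and r_T = 0.1695 (each k·C_R^n at C_R = 1.661).
Overall selectivity = C_S/C_T = r_Sτ/(r_Tτ) = r_S/r_T = 5.79.

5.79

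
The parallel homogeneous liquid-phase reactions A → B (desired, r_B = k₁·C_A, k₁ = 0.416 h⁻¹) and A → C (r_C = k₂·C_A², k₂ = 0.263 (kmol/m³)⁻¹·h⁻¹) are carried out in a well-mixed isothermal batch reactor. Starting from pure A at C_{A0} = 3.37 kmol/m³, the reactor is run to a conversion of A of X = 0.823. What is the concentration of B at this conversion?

C_A = C_{A0}(1−X) = 0.5965 kmol/m³.
Along a PFR/batch, dC_B/dC_A = −r_B/(r_B+r_C) = −k₁/(k₁+k₂·C_A).
Integrating from C_{A0} to C_A: C_B = (0.416/0.263)·ln[(0.416+0.263·3.37)/(0.416+0.263·0.596)] = 1.582·ln(1.302/0.5729) = 1.299 kmol/m³.

1.30 kmol/m³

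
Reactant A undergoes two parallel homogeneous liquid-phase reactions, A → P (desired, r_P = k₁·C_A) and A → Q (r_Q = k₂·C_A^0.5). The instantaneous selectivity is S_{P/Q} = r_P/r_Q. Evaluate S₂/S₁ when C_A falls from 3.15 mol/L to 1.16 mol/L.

0.607

S_{P/Q} = (k₁/k₂)·C_A^0.5, so S₂/S₁ = (C_{A,2}/C_{A,1})^0.5.
= (1.16/3.15)^0.5 = (0.3683)^0.5 = 0.607.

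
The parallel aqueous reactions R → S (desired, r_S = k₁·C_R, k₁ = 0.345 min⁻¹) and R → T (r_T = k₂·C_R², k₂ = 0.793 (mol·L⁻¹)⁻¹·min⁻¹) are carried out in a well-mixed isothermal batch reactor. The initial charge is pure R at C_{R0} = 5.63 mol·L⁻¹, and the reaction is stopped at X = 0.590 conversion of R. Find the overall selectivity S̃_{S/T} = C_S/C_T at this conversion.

C_R = C_{R0}(1−X) = 2.308 mol·L⁻¹.
Along a PFR/batch, dC_S/dC_R = −r_S/(r_S+r_T) = −k₁/(k₁+k₂·C_R).
Integrating from C_{R0} to C_R: C_S = (0.345/0.793)·ln[(0.345+0.793·5.63)/(0.345+0.793·2.31)] = 0.4351·ln(4.810/2.175) = 0.3452 mol·L⁻¹.
C_T = (C_{R0}−C_R)−C_S = 2.977 mol·L⁻¹; S̃_{S/T} = 0.3452/2.977 = 0.116.

0.116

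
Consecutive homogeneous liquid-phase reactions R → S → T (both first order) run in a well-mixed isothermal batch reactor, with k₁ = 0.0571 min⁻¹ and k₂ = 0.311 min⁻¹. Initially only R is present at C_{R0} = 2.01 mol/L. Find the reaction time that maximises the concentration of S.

6.68 min

Setting dC_S/dt = 0 gives t_opt = ln(k₂/k₁)/(k₂−k₁).
= ln(0.311/0.0571)/(0.311−0.0571) = ln(5.447)/0.2539 = 1.695/0.2539 = 6.68 min.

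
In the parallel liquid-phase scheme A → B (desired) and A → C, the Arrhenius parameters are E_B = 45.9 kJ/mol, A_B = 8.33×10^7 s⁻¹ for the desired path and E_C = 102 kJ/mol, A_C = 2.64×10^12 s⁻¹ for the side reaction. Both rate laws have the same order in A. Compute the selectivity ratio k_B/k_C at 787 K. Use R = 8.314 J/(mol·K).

Since both paths have the same order in A, the concentration cancels and S_{B/C} = k_B/k_C = (A_B/A_C)·exp[(E_C−E_B)/(RT)].
(E_C−E_B)/(RT) = (102−45.9)×10³/(8.314×787) = 56100/6543 = 8.574.
k_B/k_C = (8.33×10^7/2.64×10^12)·exp(8.574) = 3.155×10^-5 × 5292 = 0.167.

0.167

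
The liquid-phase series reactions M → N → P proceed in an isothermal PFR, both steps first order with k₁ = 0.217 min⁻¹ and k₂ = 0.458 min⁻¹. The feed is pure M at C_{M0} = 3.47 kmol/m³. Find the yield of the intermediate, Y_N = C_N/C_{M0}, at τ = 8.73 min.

The intermediate concentration in a first-order A→B→C sequence is C_N = k₁C_{M0}(e^(−k₁τ) − e^(−k₂τ))/(k₂−k₁).
e^(−k₁τ) = e^(−0.217×8.73) = e^(−1.894) = 0.1504; e^(−k₂τ) = e^(−3.998) = 0.01835.
C_N = 0.217×3.47/(0.458−0.217) × (0.1504−0.01835) = 3.124×0.1321 = 0.4126 kmol/m³.
Y_N = C_N/C_{M0} = 0.4126/3.47 = 0.119.

0.119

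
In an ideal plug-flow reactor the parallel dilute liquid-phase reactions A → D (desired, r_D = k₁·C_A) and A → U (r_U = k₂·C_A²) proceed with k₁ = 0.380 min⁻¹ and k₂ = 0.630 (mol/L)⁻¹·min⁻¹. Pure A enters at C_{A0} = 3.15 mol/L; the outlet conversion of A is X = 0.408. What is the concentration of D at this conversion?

0.253 mol/L

C_A = C_{A0}(1−X) = 1.865 mol/L.
Along a PFR/batch, dC_D/dC_A = −r_D/(r_D+r_U) = −k₁/(k₁+k₂·C_A).
Integrating from C_{A0} to C_A: C_D = (0.380/0.630)·ln[(0.380+0.630·3.15)/(0.380+0.630·1.86)] = 0.6032·ln(2.365/1.555) = 0.2529 mol/L.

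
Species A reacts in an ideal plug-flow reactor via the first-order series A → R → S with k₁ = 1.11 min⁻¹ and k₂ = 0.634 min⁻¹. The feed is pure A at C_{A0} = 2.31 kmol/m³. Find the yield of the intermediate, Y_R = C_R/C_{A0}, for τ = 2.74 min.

Solving the coupled first-order balances gives C_R(τ) = [k₁/(k₂−k₁)]·C_{A0}·(e^(−k₁τ) − e^(−k₂τ)).
e^(−k₁τ) = e^(−1.11×2.74) = e^(−3.041) = 0.04777; e^(−k₂τ) = e^(−1.737) = 0.1760.
C_R = 1.11×2.31/(0.634−1.11) × (0.04777−0.1760) = (-5.387)×(-0.1283) = 0.6909 kmol/m³.
Y_R = C_R/C_{A0} = 0.6909/2.31 = 0.299.

0.299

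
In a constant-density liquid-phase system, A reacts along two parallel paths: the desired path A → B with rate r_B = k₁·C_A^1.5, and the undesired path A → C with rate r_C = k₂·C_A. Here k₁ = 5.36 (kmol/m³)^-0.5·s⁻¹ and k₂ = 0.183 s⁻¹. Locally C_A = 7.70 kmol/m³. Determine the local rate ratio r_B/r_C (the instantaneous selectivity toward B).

81.3

S_{B/C} = r_B/r_C = (k₁·C_A^1.5)/(k₂·C_A) = (k₁/k₂)·C_A^0.5.
= (5.36×7.700^1.5) / (0.183×7.700) = 114.5/1.409 = 81.3.
Since the desired path is higher order in A, keeping C_A high (PFR or concentrated feed) favours B.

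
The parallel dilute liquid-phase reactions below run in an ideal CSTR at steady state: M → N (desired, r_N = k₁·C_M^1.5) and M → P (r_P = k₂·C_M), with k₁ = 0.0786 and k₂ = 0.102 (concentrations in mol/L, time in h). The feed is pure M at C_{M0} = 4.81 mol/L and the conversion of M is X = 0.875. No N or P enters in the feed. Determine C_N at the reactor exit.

1.57 mol/L

Exit C_M = C_{M0}(1−X) = 4.81×0.125 = 0.6012 mol/L.
Rates in a CSTR are evaluated at the outlet concentration: r_N = 0.0786×0.6012^1.5 = 0.03664, r_P = 0.102×0.6012 = 0.06133.
Fraction of consumed M going to N: r_N/(r_N+r_P) = 0.3740.
C_N = 0.3740·C_{M0}·X = 0.3740×4.81×0.875 = 1.57 mol/L.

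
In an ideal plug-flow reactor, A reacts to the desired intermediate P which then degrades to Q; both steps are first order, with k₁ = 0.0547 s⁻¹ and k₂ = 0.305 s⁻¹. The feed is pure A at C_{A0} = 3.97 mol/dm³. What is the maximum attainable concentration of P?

0.489 mol/dm³

At the optimum, C_{P,max}/C_{A0} = (k₁/k₂)^[k₂/(k₂−k₁)].
= (0.0547/0.305)^(0.305/(0.305−0.0547)) = (0.1793)^(1.219) = 0.1232.
C_{P,max} = 0.1232×3.97 = 0.489 mol/dm³.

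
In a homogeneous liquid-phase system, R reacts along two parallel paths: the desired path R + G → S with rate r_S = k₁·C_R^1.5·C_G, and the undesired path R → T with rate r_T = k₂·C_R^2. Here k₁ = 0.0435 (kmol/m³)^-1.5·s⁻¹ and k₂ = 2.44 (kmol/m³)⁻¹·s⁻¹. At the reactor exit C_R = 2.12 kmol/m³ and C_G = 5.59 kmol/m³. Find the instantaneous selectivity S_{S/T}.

S_{S/T} = r_S/r_T = (k₁·C_R^1.5·C_G)/(k₂·C_R^2) = (k₁/k₂)·C_R^-0.5·C_G.
= (0.0435×2.120^1.5×5.590) / (2.44×2.120^2) = 0.7506/10.97 = 0.0684.
The undesired path is higher order in R, so low C_R (CSTR or dilute feed) favours S.

0.0684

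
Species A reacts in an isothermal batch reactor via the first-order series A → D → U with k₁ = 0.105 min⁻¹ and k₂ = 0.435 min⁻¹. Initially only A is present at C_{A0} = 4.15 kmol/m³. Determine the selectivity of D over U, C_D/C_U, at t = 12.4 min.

Solving the coupled first-order balances gives C_D(t) = [k₁/(k₂−k₁)]·C_{A0}·(e^(−k₁t) − e^(−k₂t)).
e^(−k₁t) = e^(−0.105×12.4) = e^(−1.302) = 0.2720; e^(−k₂t) = e^(−5.394) = 0.004544.
C_D = 0.105×4.15/(0.435−0.105) × (0.2720−0.004544) = 1.320×0.2674 = 0.3531 kmol/m³.
C_A = C_{A0}e^(−k₁t) = 1.129 kmol/m³, so C_U = C_{A0}−C_A−C_D = 2.668 kmol/m³; C_D/C_U = 0.132.

0.132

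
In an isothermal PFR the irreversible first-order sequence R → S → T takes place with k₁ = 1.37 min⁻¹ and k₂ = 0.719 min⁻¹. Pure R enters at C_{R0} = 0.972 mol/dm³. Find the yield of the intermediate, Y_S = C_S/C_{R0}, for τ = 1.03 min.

For first-order series with pure R initially, C_S(τ) = k₁C_{R0}/(k₂−k₁)·(e^(−k₁τ) − e^(−k₂τ)).
e^(−k₁τ) = e^(−1.37×1.03) = e^(−1.411) = 0.2439; e^(−k₂τ) = e^(−0.7406) = 0.4768.
C_S = 1.37×0.972/(0.719−1.37) × (0.2439−0.4768) = (-2.046)×(-0.2330) = 0.4765 mol/dm³.
Y_S = C_S/C_{R0} = 0.4765/0.972 = 0.490.

0.490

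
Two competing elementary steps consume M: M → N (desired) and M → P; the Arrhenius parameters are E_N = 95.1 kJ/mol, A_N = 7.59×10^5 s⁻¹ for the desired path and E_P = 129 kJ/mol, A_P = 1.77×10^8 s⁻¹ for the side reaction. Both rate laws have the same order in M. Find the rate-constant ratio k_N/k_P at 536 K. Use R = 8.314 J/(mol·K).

8.63

Since both paths have the same order in M, the concentration cancels and S_{N/P} = k_N/k_P = (A_N/A_P)·exp[(E_P−E_N)/(RT)].
(E_P−E_N)/(RT) = (129−95.1)×10³/(8.314×536) = 33900/4456 = 7.607.
k_N/k_P = (7.59×10^5/1.77×10^8)·exp(7.607) = 0.004288 × 2013 = 8.63.
Since E_N < E_P, lowering the temperature improves selectivity toward N.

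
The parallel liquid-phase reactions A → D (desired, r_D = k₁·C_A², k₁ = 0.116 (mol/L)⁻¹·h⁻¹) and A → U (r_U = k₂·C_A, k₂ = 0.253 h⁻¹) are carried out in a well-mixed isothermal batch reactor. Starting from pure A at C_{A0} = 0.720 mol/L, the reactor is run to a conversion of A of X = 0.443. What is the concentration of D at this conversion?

C_A = C_{A0}(1−X) = 0.4010 mol/L.
Along a PFR/batch, dC_U/dC_A = −r_U/(r_D+r_U) = −k₂/(k₂+k₁·C_A).
Integrating from C_{A0} to C_A: C_U = (0.253/0.116)·ln[(0.253+0.116·0.720)/(0.253+0.116·0.401)] = 2.181·ln(0.3365/0.2995) = 0.2540 mol/L.
Then C_D = (C_{A0}−C_A) − C_U = 0.3190 − 0.2540 = 0.06493 mol/L.

0.0649 mol/L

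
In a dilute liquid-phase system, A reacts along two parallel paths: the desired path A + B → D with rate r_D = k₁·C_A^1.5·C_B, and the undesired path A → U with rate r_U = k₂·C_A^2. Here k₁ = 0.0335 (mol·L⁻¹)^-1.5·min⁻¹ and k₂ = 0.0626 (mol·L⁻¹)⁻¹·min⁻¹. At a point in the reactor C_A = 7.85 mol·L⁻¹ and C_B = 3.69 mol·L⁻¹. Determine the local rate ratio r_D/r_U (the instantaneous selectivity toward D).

0.705

S_{D/U} = r_D/r_U = (k₁·C_A^1.5·C_B)/(k₂·C_A^2) = (k₁/k₂)·C_A^-0.5·C_B.
= (0.0335×7.850^1.5×3.690) / (0.0626×7.850^2) = 2.719/3.858 = 0.705.
The undesired path is higher order in A, so low C_A (CSTR or dilute feed) favours D.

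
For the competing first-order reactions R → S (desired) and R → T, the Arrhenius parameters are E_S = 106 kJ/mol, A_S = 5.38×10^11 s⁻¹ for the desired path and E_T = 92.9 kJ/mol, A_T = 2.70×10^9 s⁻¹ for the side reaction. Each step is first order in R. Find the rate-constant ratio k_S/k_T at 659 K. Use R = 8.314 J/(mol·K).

18.2

Since both paths have the same order in R, the concentration cancels and S_{S/T} = k_S/k_T = (A_S/A_T)·exp[(E_T−E_S)/(RT)].
(E_T−E_S)/(RT) = (92.9−106)×10³/(8.314×659) = -13100/5479 = -2.391.
k_S/k_T = (5.38×10^11/2.70×10^9)·exp(-2.391) = 199.3 × 0.09154 = 18.2.
Since E_S > E_T, raising the temperature improves selectivity toward S.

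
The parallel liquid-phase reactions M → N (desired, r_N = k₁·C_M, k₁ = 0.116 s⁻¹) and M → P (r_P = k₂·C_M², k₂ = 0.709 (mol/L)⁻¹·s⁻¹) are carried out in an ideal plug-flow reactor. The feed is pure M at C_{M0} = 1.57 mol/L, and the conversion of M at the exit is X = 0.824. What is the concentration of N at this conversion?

0.224 mol/L

C_M = C_{M0}(1−X) = 0.2763 mol/L.
Along a PFR/batch, dC_N/dC_M = −r_N/(r_N+r_P) = −k₁/(k₁+k₂·C_M).
Integrating from C_{M0} to C_M: C_N = (0.116/0.709)·ln[(0.116+0.709·1.57)/(0.116+0.709·0.276)] = 0.1636·ln(1.229/0.3119) = 0.2244 mol/L.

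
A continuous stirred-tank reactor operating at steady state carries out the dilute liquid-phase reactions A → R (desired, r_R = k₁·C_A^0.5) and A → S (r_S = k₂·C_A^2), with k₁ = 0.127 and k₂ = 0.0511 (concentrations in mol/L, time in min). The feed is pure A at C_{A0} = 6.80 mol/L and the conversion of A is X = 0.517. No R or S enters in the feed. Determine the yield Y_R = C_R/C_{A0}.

Exit C_A = C_{A0}(1−X) = 6.80×0.483 = 3.284 mol/L.
Rates in a CSTR are evaluated at the outlet concentration: r_R = 0.127×3.284^0.5 = 0.2302, r_S = 0.0511×3.284^2 = 0.5512.
Fraction of consumed A going to R: r_R/(r_R+r_S) = 0.2946.
C_R = 0.2946·C_{A0}·X = 0.2946×6.80×0.517 = 1.04 mol/L; Y_R = C_R/C_{A0} = 0.152.

0.152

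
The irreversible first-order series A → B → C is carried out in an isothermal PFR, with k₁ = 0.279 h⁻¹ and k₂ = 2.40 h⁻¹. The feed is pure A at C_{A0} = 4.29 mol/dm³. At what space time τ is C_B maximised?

1.01 h

Setting dC_B/dτ = 0 gives τ_opt = ln(k₂/k₁)/(k₂−k₁).
= ln(2.40/0.279)/(2.40−0.279) = ln(8.602)/2.121 = 2.152/2.121 = 1.01 h.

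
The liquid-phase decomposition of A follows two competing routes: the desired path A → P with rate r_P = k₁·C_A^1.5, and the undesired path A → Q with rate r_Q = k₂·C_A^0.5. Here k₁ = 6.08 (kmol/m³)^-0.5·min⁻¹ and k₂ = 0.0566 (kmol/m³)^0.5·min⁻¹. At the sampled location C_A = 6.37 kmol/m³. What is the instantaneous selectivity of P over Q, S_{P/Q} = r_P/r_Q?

S_{P/Q} = r_P/r_Q = (k₁·C_A^1.5)/(k₂·C_A^0.5) = (k₁/k₂)·C_A.
= (6.08×6.370^1.5) / (0.0566×6.370^0.5) = 97.75/0.1429 = 684.

684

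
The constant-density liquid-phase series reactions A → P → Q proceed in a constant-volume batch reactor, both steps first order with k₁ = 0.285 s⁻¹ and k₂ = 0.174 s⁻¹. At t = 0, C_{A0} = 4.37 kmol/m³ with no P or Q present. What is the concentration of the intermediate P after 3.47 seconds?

1.96 kmol/m³

Solving the coupled first-order balances gives C_P(t) = [k₁/(k₂−k₁)]·C_{A0}·(e^(−k₁t) − e^(−k₂t)).
e^(−k₁t) = e^(−0.285×3.47) = e^(−0.9889) = 0.3720; e^(−k₂t) = e^(−0.6038) = 0.5467.
C_P = 0.285×4.37/(0.174−0.285) × (0.3720−0.5467) = (-11.22)×(-0.1748) = 1.961 kmol/m³.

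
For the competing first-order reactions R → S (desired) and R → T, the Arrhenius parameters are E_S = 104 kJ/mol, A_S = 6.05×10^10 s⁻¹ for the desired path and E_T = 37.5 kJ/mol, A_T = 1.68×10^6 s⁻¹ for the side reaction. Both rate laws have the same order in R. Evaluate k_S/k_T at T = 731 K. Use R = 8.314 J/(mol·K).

Since both paths have the same order in R, the concentration cancels and S_{S/T} = k_S/k_T = (A_S/A_T)·exp[(E_T−E_S)/(RT)].
(E_T−E_S)/(RT) = (37.5−104)×10³/(8.314×731) = -66500/6078 = -10.94.
k_S/k_T = (6.05×10^10/1.68×10^6)·exp(-10.94) = 36012 × 1.770×10^-5 = 0.637.
Since E_S > E_T, raising the temperature improves selectivity toward S.

0.637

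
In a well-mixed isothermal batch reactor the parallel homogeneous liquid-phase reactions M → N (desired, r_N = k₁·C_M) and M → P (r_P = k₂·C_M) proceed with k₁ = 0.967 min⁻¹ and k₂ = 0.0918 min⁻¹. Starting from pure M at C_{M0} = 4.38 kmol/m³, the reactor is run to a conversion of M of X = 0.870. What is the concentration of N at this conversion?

3.48 kmol/m³

C_M = C_{M0}(1−X) = 0.5694 kmol/m³.
Both paths are first order in M, so the instantaneous fraction to N is constant: dC_N/d(−C_M) = k₁/(k₁+k₂) = 0.9133.
C_N = 0.9133·(C_{M0}−C_M) = 0.9133×3.811 = 3.48 kmol/m³.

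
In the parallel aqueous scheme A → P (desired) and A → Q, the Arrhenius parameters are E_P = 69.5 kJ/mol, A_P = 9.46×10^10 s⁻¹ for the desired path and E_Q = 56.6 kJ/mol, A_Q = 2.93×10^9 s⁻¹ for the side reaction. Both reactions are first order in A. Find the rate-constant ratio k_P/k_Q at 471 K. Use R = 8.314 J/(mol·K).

With equal orders, S_{P/Q} = k_P/k_Q = (A_P/A_Q)·exp[(E_Q−E_P)/(RT)].
(E_Q−E_P)/(RT) = (56.6−69.5)×10³/(8.314×471) = -12900/3916 = -3.294.
k_P/k_Q = (9.46×10^10/2.93×10^9)·exp(-3.294) = 32.29 × 0.03710 = 1.20.

1.20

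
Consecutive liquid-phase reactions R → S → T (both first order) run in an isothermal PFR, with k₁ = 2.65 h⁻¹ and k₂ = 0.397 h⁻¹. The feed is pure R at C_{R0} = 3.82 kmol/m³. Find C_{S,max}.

At the optimum, C_{S,max}/C_{R0} = (k₁/k₂)^[k₂/(k₂−k₁)].
= (2.65/0.397)^(0.397/(0.397−2.65)) = (6.675)^(-0.1762) = 0.7157.
C_{S,max} = 0.7157×3.82 = 2.73 kmol/m³.

2.73 kmol/m³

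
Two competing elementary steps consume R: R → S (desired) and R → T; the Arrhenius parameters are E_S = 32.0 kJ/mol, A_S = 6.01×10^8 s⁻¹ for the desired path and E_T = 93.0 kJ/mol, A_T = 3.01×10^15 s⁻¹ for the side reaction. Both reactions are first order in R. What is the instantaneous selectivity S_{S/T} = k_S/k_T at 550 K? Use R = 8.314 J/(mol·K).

0.124

Since both paths have the same order in R, the concentration cancels and S_{S/T} = k_S/k_T = (A_S/A_T)·exp[(E_T−E_S)/(RT)].
(E_T−E_S)/(RT) = (93.0−32.0)×10³/(8.314×550) = 61000/4573 = 13.34.
k_S/k_T = (6.01×10^8/3.01×10^15)·exp(13.34) = 1.997×10^-7 × 6.216×10^5 = 0.124.
Since E_S < E_T, lowering the temperature improves selectivity toward S.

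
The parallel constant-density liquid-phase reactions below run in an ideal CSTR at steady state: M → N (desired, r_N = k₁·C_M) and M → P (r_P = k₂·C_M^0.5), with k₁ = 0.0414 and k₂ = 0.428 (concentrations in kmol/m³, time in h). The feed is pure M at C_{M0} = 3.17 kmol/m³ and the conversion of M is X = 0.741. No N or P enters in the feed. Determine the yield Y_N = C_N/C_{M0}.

Exit C_M = C_{M0}(1−X) = 3.17×0.259 = 0.8210 kmol/m³.
Rates in a CSTR are evaluated at the outlet concentration: r_N = 0.0414×0.8210 = 0.03399, r_P = 0.428×0.8210^0.5 = 0.3878.
Fraction of consumed M going to N: r_N/(r_N+r_P) = 0.08058.
C_N = 0.08058·C_{M0}·X = 0.08058×3.17×0.741 = 0.189 kmol/m³; Y_N = C_N/C_{M0} = 0.0597.

0.0597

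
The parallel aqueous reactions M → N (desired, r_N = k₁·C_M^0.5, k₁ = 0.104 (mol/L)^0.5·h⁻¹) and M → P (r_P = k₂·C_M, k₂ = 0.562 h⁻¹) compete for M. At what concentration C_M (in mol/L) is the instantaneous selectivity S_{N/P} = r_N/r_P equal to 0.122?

2.30 mol/L

S_{N/P} = (k₁/k₂)·C_M^-0.5 ⇒ C_M = (S·k₂/k₁)^(-2).
= (0.122×0.562/0.104)^(-2) = (0.6593)^(-2) = 2.30 mol/L.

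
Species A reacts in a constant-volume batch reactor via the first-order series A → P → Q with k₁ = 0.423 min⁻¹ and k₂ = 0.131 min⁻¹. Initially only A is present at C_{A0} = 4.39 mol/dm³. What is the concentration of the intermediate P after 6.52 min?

Solving the coupled first-order balances gives C_P(t) = [k₁/(k₂−k₁)]·C_{A0}·(e^(−k₁t) − e^(−k₂t)).
e^(−k₁t) = e^(−0.423×6.52) = e^(−2.758) = 0.06342; e^(−k₂t) = e^(−0.8541) = 0.4257.
C_P = 0.423×4.39/(0.131−0.423) × (0.06342−0.4257) = (-6.359)×(-0.3622) = 2.304 mol/dm³.

2.30 mol/dm³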